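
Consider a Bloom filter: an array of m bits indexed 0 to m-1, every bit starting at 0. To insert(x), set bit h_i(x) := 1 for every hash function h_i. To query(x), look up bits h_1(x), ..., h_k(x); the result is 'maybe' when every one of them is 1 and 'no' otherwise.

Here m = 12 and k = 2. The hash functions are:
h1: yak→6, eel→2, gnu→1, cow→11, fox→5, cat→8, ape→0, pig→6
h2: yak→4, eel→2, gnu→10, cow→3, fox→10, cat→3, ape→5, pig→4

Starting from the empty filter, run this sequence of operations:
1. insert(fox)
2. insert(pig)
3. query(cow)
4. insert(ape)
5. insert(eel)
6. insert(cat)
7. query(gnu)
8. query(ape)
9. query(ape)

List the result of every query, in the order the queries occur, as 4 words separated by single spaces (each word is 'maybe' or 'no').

Answer: no no maybe maybe

Derivation:
Start: bits=000000000000
Op 1: insert fox -> sets bits 5 10 -> bits=000001000010
Op 2: insert pig -> sets bits 4 6 -> bits=000011100010
Op 3: query cow -> checks bit3=0, bit11=0 (has a 0) -> no
Op 4: insert ape -> sets bits 0 5 -> bits=100011100010
Op 5: insert eel -> sets bits 2 -> bits=101011100010
Op 6: insert cat -> sets bits 3 8 -> bits=101111101010
Op 7: query gnu -> checks bit1=0, bit10=1 (has a 0) -> no
Op 8: query ape -> checks bit0=1, bit5=1 (all 1) -> maybe
Op 9: query ape -> checks bit0=1, bit5=1 (all 1) -> maybe
Query results in order: no no maybe maybe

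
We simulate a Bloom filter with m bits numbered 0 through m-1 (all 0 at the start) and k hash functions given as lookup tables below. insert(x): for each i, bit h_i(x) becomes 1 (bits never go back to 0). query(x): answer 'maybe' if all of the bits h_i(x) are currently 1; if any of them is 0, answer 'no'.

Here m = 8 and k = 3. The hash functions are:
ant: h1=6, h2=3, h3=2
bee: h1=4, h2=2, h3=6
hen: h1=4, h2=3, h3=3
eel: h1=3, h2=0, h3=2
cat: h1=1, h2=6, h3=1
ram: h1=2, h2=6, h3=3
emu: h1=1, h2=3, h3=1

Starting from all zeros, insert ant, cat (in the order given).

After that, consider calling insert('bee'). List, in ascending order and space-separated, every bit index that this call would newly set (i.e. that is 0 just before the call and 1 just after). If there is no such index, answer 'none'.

Start: bits=00000000
After insert 'ant': sets bits 2 3 6 -> bits=00110010
After insert 'cat': sets bits 1 6 -> bits=01110010
insert 'bee' would touch bits 2 4 6; currently bit2=1, bit4=0, bit6=1
Bits that are 0 among those (would change 0->1): 4

Answer: 4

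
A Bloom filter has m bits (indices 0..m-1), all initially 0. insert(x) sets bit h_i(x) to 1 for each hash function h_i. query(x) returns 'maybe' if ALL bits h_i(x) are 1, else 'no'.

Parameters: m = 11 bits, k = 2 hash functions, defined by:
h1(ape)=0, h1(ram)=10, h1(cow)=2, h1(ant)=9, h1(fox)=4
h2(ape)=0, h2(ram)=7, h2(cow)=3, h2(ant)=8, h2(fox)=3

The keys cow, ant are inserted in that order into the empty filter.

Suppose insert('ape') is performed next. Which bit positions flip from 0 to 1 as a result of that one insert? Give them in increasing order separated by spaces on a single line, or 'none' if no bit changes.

Start: bits=00000000000
After insert 'cow': sets bits 2 3 -> bits=00110000000
After insert 'ant': sets bits 8 9 -> bits=00110000110
insert 'ape' would touch bits 0; currently bit0=0
Bits that are 0 among those (would change 0->1): 0

Answer: 0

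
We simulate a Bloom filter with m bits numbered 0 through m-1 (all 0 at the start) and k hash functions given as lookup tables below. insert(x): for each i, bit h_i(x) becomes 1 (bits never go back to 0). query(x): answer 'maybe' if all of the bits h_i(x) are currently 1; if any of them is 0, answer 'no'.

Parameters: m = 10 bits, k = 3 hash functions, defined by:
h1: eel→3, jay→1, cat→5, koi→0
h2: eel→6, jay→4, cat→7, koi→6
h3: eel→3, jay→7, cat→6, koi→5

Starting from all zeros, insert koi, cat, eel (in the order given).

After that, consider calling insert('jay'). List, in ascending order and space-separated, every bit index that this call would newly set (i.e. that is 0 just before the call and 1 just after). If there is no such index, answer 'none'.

Start: bits=0000000000
After insert 'koi': sets bits 0 5 6 -> bits=1000011000
After insert 'cat': sets bits 5 6 7 -> bits=1000011100
After insert 'eel': sets bits 3 6 -> bits=1001011100
insert 'jay' would touch bits 1 4 7; currently bit1=0, bit4=0, bit7=1
Bits that are 0 among those (would change 0->1): 1 4

Answer: 1 4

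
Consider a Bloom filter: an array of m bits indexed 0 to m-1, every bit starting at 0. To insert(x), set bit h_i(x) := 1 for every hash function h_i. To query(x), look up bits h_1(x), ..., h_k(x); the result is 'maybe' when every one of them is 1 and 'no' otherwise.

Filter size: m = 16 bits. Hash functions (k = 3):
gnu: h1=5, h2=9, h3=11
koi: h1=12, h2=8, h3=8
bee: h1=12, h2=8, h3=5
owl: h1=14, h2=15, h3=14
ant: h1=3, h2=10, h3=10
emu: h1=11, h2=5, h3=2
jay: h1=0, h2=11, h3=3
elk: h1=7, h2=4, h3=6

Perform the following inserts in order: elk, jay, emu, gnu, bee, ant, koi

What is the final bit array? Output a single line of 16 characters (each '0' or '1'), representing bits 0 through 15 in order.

Answer: 1011111111111000

Derivation:
Start: bits=0000000000000000
After insert 'elk': sets bits 4 6 7 -> bits=0000101100000000
After insert 'jay': sets bits 0 3 11 -> bits=1001101100010000
After insert 'emu': sets bits 2 5 11 -> bits=1011111100010000
After insert 'gnu': sets bits 5 9 11 -> bits=1011111101010000
After insert 'bee': sets bits 5 8 12 -> bits=1011111111011000
After insert 'ant': sets bits 3 10 -> bits=1011111111111000
After insert 'koi': sets bits 8 12 -> bits=1011111111111000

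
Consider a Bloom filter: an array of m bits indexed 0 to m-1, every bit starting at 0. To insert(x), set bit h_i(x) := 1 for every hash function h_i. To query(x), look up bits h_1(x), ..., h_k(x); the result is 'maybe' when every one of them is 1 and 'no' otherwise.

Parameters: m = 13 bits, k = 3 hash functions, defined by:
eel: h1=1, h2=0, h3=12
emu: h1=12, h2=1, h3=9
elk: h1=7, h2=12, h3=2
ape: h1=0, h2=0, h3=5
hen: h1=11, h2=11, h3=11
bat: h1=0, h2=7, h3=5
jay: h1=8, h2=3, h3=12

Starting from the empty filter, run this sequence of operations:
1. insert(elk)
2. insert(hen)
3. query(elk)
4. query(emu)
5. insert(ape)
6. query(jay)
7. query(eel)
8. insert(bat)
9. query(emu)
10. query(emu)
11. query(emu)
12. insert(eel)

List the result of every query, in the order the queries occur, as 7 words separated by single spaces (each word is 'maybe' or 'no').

Start: bits=0000000000000
Op 1: insert elk -> sets bits 2 7 12 -> bits=0010000100001
Op 2: insert hen -> sets bits 11 -> bits=0010000100011
Op 3: query elk -> checks bit2=1, bit7=1, bit12=1 (all 1) -> maybe
Op 4: query emu -> checks bit1=0, bit9=0, bit12=1 (has a 0) -> no
Op 5: insert ape -> sets bits 0 5 -> bits=1010010100011
Op 6: query jay -> checks bit3=0, bit8=0, bit12=1 (has a 0) -> no
Op 7: query eel -> checks bit0=1, bit1=0, bit12=1 (has a 0) -> no
Op 8: insert bat -> sets bits 0 5 7 -> bits=1010010100011
Op 9: query emu -> checks bit1=0, bit9=0, bit12=1 (has a 0) -> no
Op 10: query emu -> checks bit1=0, bit9=0, bit12=1 (has a 0) -> no
Op 11: query emu -> checks bit1=0, bit9=0, bit12=1 (has a 0) -> no
Op 12: insert eel -> sets bits 0 1 12 -> bits=1110010100011
Query results in order: maybe no no no no no no

Answer: maybe no no no no no no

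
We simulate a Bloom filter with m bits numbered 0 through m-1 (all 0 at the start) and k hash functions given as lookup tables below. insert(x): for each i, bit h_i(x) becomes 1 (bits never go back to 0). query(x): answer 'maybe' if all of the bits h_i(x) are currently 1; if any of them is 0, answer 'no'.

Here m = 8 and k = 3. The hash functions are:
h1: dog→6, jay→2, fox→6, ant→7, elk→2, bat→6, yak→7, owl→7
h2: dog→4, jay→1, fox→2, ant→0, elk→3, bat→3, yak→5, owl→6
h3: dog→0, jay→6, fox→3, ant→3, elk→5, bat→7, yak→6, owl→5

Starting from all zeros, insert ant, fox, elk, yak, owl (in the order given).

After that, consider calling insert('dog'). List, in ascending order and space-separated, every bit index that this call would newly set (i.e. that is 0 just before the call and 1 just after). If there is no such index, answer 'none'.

Answer: 4

Derivation:
Start: bits=00000000
After insert 'ant': sets bits 0 3 7 -> bits=10010001
After insert 'fox': sets bits 2 3 6 -> bits=10110011
After insert 'elk': sets bits 2 3 5 -> bits=10110111
After insert 'yak': sets bits 5 6 7 -> bits=10110111
After insert 'owl': sets bits 5 6 7 -> bits=10110111
insert 'dog' would touch bits 0 4 6; currently bit0=1, bit4=0, bit6=1
Bits that are 0 among those (would change 0->1): 4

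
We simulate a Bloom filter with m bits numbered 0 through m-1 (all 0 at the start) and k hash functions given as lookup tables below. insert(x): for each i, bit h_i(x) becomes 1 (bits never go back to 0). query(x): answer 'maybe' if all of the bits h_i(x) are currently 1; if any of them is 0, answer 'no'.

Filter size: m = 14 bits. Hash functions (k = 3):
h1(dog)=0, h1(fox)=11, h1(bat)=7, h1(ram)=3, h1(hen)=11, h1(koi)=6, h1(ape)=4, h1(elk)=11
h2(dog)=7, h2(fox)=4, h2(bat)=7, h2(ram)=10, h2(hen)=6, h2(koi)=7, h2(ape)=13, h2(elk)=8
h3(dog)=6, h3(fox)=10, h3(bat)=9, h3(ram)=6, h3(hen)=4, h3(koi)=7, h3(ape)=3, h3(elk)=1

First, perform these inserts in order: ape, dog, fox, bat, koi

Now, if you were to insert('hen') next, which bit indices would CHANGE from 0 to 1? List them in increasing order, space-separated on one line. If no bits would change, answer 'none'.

Answer: none

Derivation:
Start: bits=00000000000000
After insert 'ape': sets bits 3 4 13 -> bits=00011000000001
After insert 'dog': sets bits 0 6 7 -> bits=10011011000001
After insert 'fox': sets bits 4 10 11 -> bits=10011011001101
After insert 'bat': sets bits 7 9 -> bits=10011011011101
After insert 'koi': sets bits 6 7 -> bits=10011011011101
insert 'hen' would touch bits 4 6 11; currently bit4=1, bit6=1, bit11=1
Bits that are 0 among those (would change 0->1): none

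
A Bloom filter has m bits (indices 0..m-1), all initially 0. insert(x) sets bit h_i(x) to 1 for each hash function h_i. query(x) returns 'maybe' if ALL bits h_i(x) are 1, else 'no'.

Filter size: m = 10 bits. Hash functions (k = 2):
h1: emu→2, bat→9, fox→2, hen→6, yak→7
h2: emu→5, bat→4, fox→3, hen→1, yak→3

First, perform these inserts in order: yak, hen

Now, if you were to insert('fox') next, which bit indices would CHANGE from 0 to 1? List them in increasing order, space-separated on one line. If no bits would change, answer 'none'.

Start: bits=0000000000
After insert 'yak': sets bits 3 7 -> bits=0001000100
After insert 'hen': sets bits 1 6 -> bits=0101001100
insert 'fox' would touch bits 2 3; currently bit2=0, bit3=1
Bits that are 0 among those (would change 0->1): 2

Answer: 2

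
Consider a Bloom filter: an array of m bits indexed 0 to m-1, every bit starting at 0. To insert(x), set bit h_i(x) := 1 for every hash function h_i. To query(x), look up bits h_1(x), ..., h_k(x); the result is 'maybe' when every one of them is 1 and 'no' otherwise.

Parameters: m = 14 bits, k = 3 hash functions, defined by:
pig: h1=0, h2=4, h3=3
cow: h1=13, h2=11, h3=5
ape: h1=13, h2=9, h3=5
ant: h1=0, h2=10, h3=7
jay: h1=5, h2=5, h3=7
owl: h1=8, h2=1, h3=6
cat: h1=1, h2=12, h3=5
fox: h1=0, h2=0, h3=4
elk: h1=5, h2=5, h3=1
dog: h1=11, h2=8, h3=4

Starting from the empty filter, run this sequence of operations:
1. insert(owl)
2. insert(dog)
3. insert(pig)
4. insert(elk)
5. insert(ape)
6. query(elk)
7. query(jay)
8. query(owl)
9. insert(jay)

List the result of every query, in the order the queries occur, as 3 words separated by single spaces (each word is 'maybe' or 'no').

Answer: maybe no maybe

Derivation:
Start: bits=00000000000000
Op 1: insert owl -> sets bits 1 6 8 -> bits=01000010100000
Op 2: insert dog -> sets bits 4 8 11 -> bits=01001010100100
Op 3: insert pig -> sets bits 0 3 4 -> bits=11011010100100
Op 4: insert elk -> sets bits 1 5 -> bits=11011110100100
Op 5: insert ape -> sets bits 5 9 13 -> bits=11011110110101
Op 6: query elk -> checks bit1=1, bit5=1 (all 1) -> maybe
Op 7: query jay -> checks bit5=1, bit7=0 (has a 0) -> no
Op 8: query owl -> checks bit1=1, bit6=1, bit8=1 (all 1) -> maybe
Op 9: insert jay -> sets bits 5 7 -> bits=11011111110101
Query results in order: maybe no maybe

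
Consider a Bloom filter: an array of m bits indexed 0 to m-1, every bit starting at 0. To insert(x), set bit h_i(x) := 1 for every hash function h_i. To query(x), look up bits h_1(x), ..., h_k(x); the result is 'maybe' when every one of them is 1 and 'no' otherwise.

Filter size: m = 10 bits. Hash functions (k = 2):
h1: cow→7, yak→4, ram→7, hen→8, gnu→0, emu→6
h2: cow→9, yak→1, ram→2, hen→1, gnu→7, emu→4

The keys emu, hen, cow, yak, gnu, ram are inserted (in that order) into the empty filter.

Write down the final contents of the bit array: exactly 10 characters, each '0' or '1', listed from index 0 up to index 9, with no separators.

Start: bits=0000000000
After insert 'emu': sets bits 4 6 -> bits=0000101000
After insert 'hen': sets bits 1 8 -> bits=0100101010
After insert 'cow': sets bits 7 9 -> bits=0100101111
After insert 'yak': sets bits 1 4 -> bits=0100101111
After insert 'gnu': sets bits 0 7 -> bits=1100101111
After insert 'ram': sets bits 2 7 -> bits=1110101111

Answer: 1110101111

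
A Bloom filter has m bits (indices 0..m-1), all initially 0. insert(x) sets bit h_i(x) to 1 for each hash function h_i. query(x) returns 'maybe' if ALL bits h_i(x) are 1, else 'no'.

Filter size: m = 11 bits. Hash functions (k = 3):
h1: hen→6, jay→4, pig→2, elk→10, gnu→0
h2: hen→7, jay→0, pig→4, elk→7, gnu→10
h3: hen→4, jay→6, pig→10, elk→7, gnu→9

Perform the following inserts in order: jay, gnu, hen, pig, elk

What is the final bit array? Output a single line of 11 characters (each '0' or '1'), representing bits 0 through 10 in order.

Answer: 10101011011

Derivation:
Start: bits=00000000000
After insert 'jay': sets bits 0 4 6 -> bits=10001010000
After insert 'gnu': sets bits 0 9 10 -> bits=10001010011
After insert 'hen': sets bits 4 6 7 -> bits=10001011011
After insert 'pig': sets bits 2 4 10 -> bits=10101011011
After insert 'elk': sets bits 7 10 -> bits=10101011011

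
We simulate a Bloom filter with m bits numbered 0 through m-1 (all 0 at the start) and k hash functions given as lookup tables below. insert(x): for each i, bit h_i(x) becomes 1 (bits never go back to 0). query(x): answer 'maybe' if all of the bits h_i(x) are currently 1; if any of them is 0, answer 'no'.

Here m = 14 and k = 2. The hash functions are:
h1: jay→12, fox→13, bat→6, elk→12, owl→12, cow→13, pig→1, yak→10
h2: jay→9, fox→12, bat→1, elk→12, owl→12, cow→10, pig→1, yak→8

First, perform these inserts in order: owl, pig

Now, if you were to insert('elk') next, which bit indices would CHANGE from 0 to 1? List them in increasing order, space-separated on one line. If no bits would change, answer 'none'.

Start: bits=00000000000000
After insert 'owl': sets bits 12 -> bits=00000000000010
After insert 'pig': sets bits 1 -> bits=01000000000010
insert 'elk' would touch bits 12; currently bit12=1
Bits that are 0 among those (would change 0->1): none

Answer: none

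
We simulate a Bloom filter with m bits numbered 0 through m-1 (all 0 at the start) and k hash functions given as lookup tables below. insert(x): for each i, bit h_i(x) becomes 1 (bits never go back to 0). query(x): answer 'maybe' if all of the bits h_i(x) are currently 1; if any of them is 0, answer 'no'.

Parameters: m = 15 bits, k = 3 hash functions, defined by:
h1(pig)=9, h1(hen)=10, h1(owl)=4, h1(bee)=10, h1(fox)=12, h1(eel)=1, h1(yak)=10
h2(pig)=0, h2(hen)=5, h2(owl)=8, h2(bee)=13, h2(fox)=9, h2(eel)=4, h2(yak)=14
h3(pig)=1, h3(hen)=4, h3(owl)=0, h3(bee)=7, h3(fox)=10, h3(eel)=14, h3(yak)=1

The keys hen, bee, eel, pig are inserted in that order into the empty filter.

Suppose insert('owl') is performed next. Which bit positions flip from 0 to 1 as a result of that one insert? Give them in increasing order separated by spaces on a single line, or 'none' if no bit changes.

Answer: 8

Derivation:
Start: bits=000000000000000
After insert 'hen': sets bits 4 5 10 -> bits=000011000010000
After insert 'bee': sets bits 7 10 13 -> bits=000011010010010
After insert 'eel': sets bits 1 4 14 -> bits=010011010010011
After insert 'pig': sets bits 0 1 9 -> bits=110011010110011
insert 'owl' would touch bits 0 4 8; currently bit0=1, bit4=1, bit8=0
Bits that are 0 among those (would change 0->1): 8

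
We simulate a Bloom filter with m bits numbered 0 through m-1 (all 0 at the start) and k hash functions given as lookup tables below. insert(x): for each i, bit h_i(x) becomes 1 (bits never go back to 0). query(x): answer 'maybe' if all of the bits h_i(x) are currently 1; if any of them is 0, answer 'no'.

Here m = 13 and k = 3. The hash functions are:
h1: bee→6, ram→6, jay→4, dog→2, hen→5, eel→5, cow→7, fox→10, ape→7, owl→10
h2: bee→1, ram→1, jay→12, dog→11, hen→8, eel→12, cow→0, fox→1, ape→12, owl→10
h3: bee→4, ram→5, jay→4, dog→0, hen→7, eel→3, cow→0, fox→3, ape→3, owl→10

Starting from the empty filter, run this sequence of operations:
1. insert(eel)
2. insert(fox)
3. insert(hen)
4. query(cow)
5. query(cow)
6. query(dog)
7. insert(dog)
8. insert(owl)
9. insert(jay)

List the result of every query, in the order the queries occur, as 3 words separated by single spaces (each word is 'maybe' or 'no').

Answer: no no no

Derivation:
Start: bits=0000000000000
Op 1: insert eel -> sets bits 3 5 12 -> bits=0001010000001
Op 2: insert fox -> sets bits 1 3 10 -> bits=0101010000101
Op 3: insert hen -> sets bits 5 7 8 -> bits=0101010110101
Op 4: query cow -> checks bit0=0, bit7=1 (has a 0) -> no
Op 5: query cow -> checks bit0=0, bit7=1 (has a 0) -> no
Op 6: query dog -> checks bit0=0, bit2=0, bit11=0 (has a 0) -> no
Op 7: insert dog -> sets bits 0 2 11 -> bits=1111010110111
Op 8: insert owl -> sets bits 10 -> bits=1111010110111
Op 9: insert jay -> sets bits 4 12 -> bits=1111110110111
Query results in order: no no no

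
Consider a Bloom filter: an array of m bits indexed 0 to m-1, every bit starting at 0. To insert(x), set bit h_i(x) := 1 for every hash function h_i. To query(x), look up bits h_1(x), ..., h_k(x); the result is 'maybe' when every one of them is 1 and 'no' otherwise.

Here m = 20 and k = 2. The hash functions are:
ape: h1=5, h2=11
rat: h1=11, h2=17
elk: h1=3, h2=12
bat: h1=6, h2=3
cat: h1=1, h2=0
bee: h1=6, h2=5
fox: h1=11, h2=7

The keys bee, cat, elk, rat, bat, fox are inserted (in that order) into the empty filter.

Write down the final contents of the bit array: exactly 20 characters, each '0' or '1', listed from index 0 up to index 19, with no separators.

Answer: 11010111000110000100

Derivation:
Start: bits=00000000000000000000
After insert 'bee': sets bits 5 6 -> bits=00000110000000000000
After insert 'cat': sets bits 0 1 -> bits=11000110000000000000
After insert 'elk': sets bits 3 12 -> bits=11010110000010000000
After insert 'rat': sets bits 11 17 -> bits=11010110000110000100
After insert 'bat': sets bits 3 6 -> bits=11010110000110000100
After insert 'fox': sets bits 7 11 -> bits=11010111000110000100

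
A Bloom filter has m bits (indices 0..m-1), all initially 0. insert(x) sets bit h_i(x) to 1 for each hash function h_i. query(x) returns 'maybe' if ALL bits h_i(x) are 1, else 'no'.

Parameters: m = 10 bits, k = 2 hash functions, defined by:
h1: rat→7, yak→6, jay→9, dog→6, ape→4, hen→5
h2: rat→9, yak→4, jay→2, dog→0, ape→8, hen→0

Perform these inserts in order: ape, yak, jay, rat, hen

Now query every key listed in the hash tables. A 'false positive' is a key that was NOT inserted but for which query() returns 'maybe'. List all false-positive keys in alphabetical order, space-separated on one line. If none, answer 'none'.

Start: bits=0000000000
After insert 'ape': sets bits 4 8 -> bits=0000100010
After insert 'yak': sets bits 4 6 -> bits=0000101010
After insert 'jay': sets bits 2 9 -> bits=0010101011
After insert 'rat': sets bits 7 9 -> bits=0010101111
After insert 'hen': sets bits 0 5 -> bits=1010111111
Not inserted: dog — query each against bits=1010111111:
query dog: checks bit0=1, bit6=1 (all 1) -> maybe => FALSE POSITIVE
False positives (alphabetical): dog

Answer: dog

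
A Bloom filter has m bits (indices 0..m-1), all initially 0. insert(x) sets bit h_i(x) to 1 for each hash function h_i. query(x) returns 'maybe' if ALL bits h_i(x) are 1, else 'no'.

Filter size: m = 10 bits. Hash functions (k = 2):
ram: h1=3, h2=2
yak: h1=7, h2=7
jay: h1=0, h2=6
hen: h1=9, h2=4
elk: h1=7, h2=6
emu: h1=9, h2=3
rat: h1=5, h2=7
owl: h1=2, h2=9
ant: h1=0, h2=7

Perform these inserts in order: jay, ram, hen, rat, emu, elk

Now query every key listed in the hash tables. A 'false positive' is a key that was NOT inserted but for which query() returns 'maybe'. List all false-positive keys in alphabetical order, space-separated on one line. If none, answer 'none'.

Start: bits=0000000000
After insert 'jay': sets bits 0 6 -> bits=1000001000
After insert 'ram': sets bits 2 3 -> bits=1011001000
After insert 'hen': sets bits 4 9 -> bits=1011101001
After insert 'rat': sets bits 5 7 -> bits=1011111101
After insert 'emu': sets bits 3 9 -> bits=1011111101
After insert 'elk': sets bits 6 7 -> bits=1011111101
Not inserted: ant owl yak — query each against bits=1011111101:
query ant: checks bit0=1, bit7=1 (all 1) -> maybe => FALSE POSITIVE
query owl: checks bit2=1, bit9=1 (all 1) -> maybe => FALSE POSITIVE
query yak: checks bit7=1 (all 1) -> maybe => FALSE POSITIVE
False positives (alphabetical): ant owl yak

Answer: ant owl yak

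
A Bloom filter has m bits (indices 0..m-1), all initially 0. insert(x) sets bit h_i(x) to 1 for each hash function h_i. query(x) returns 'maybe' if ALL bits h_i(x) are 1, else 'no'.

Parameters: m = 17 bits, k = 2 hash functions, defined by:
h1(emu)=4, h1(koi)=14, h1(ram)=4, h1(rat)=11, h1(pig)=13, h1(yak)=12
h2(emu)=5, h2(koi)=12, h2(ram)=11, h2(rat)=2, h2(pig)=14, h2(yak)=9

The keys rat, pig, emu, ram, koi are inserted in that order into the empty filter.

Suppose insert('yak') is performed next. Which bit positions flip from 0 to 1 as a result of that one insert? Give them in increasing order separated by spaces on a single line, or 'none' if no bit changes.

Start: bits=00000000000000000
After insert 'rat': sets bits 2 11 -> bits=00100000000100000
After insert 'pig': sets bits 13 14 -> bits=00100000000101100
After insert 'emu': sets bits 4 5 -> bits=00101100000101100
After insert 'ram': sets bits 4 11 -> bits=00101100000101100
After insert 'koi': sets bits 12 14 -> bits=00101100000111100
insert 'yak' would touch bits 9 12; currently bit9=0, bit12=1
Bits that are 0 among those (would change 0->1): 9

Answer: 9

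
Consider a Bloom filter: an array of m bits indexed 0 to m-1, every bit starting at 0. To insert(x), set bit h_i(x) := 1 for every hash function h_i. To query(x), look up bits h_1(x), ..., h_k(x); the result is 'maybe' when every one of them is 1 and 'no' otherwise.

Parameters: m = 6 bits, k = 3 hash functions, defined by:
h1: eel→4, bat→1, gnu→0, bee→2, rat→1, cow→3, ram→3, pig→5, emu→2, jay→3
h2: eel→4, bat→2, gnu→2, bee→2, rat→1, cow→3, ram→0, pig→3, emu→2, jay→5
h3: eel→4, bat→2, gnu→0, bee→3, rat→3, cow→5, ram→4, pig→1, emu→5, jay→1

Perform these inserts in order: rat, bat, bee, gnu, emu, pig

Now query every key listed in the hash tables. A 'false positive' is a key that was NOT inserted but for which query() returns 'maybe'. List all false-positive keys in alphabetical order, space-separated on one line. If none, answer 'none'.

Answer: cow jay

Derivation:
Start: bits=000000
After insert 'rat': sets bits 1 3 -> bits=010100
After insert 'bat': sets bits 1 2 -> bits=011100
After insert 'bee': sets bits 2 3 -> bits=011100
After insert 'gnu': sets bits 0 2 -> bits=111100
After insert 'emu': sets bits 2 5 -> bits=111101
After insert 'pig': sets bits 1 3 5 -> bits=111101
Not inserted: cow eel jay ram — query each against bits=111101:
query cow: checks bit3=1, bit5=1 (all 1) -> maybe => FALSE POSITIVE
query eel: checks bit4=0 (has a 0) -> no => not a false positive
query jay: checks bit1=1, bit3=1, bit5=1 (all 1) -> maybe => FALSE POSITIVE
query ram: checks bit0=1, bit3=1, bit4=0 (has a 0) -> no => not a false positive
False positives (alphabetical): cow jay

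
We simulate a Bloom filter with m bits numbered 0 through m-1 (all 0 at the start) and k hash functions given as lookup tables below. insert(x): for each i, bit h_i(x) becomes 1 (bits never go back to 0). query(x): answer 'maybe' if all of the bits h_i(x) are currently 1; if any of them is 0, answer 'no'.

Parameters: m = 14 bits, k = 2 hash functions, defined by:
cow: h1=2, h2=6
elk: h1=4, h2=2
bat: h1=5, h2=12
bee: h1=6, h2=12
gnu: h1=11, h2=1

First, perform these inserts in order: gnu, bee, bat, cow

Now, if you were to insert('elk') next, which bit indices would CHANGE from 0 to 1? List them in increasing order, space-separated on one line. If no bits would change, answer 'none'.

Start: bits=00000000000000
After insert 'gnu': sets bits 1 11 -> bits=01000000000100
After insert 'bee': sets bits 6 12 -> bits=01000010000110
After insert 'bat': sets bits 5 12 -> bits=01000110000110
After insert 'cow': sets bits 2 6 -> bits=01100110000110
insert 'elk' would touch bits 2 4; currently bit2=1, bit4=0
Bits that are 0 among those (would change 0->1): 4

Answer: 4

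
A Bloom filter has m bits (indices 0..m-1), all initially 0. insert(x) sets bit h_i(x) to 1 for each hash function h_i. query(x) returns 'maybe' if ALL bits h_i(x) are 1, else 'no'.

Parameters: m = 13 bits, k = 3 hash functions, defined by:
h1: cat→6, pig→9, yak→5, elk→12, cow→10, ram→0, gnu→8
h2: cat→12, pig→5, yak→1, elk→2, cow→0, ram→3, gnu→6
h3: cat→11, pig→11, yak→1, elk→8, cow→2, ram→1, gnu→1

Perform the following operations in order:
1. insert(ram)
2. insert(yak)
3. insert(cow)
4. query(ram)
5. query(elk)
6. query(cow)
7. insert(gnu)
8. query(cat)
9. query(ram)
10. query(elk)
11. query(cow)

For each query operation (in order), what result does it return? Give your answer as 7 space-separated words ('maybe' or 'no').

Start: bits=0000000000000
Op 1: insert ram -> sets bits 0 1 3 -> bits=1101000000000
Op 2: insert yak -> sets bits 1 5 -> bits=1101010000000
Op 3: insert cow -> sets bits 0 2 10 -> bits=1111010000100
Op 4: query ram -> checks bit0=1, bit1=1, bit3=1 (all 1) -> maybe
Op 5: query elk -> checks bit2=1, bit8=0, bit12=0 (has a 0) -> no
Op 6: query cow -> checks bit0=1, bit2=1, bit10=1 (all 1) -> maybe
Op 7: insert gnu -> sets bits 1 6 8 -> bits=1111011010100
Op 8: query cat -> checks bit6=1, bit11=0, bit12=0 (has a 0) -> no
Op 9: query ram -> checks bit0=1, bit1=1, bit3=1 (all 1) -> maybe
Op 10: query elk -> checks bit2=1, bit8=1, bit12=0 (has a 0) -> no
Op 11: query cow -> checks bit0=1, bit2=1, bit10=1 (all 1) -> maybe
Query results in order: maybe no maybe no maybe no maybe

Answer: maybe no maybe no maybe no maybe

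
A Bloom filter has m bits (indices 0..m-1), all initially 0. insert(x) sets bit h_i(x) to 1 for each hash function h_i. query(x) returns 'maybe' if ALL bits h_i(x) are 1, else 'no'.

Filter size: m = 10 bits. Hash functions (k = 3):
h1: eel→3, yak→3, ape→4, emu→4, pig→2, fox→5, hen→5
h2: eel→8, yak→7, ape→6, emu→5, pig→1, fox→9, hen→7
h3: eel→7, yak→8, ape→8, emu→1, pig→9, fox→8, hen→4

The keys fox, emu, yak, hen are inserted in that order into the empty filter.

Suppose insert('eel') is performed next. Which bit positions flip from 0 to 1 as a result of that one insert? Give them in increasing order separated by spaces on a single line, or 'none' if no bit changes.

Start: bits=0000000000
After insert 'fox': sets bits 5 8 9 -> bits=0000010011
After insert 'emu': sets bits 1 4 5 -> bits=0100110011
After insert 'yak': sets bits 3 7 8 -> bits=0101110111
After insert 'hen': sets bits 4 5 7 -> bits=0101110111
insert 'eel' would touch bits 3 7 8; currently bit3=1, bit7=1, bit8=1
Bits that are 0 among those (would change 0->1): none

Answer: none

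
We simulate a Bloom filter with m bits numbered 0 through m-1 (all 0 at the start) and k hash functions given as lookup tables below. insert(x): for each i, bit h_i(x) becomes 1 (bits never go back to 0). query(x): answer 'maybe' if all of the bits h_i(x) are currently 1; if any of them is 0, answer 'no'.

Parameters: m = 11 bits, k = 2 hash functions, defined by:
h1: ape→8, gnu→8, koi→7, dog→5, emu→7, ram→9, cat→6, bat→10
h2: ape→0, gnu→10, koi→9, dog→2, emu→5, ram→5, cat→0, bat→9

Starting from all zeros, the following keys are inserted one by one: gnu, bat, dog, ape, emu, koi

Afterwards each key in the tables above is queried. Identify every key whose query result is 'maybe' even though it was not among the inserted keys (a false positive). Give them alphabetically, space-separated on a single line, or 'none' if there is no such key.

Answer: ram

Derivation:
Start: bits=00000000000
After insert 'gnu': sets bits 8 10 -> bits=00000000101
After insert 'bat': sets bits 9 10 -> bits=00000000111
After insert 'dog': sets bits 2 5 -> bits=00100100111
After insert 'ape': sets bits 0 8 -> bits=10100100111
After insert 'emu': sets bits 5 7 -> bits=10100101111
After insert 'koi': sets bits 7 9 -> bits=10100101111
Not inserted: cat ram — query each against bits=10100101111:
query cat: checks bit0=1, bit6=0 (has a 0) -> no => not a false positive
query ram: checks bit5=1, bit9=1 (all 1) -> maybe => FALSE POSITIVE
False positives (alphabetical): ram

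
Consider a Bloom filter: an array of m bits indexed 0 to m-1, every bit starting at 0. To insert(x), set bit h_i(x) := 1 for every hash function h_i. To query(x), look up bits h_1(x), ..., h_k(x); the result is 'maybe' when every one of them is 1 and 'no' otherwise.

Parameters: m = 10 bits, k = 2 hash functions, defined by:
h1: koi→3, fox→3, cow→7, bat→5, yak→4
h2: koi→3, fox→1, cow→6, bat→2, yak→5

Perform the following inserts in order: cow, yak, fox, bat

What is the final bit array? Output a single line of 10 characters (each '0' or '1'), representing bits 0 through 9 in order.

Start: bits=0000000000
After insert 'cow': sets bits 6 7 -> bits=0000001100
After insert 'yak': sets bits 4 5 -> bits=0000111100
After insert 'fox': sets bits 1 3 -> bits=0101111100
After insert 'bat': sets bits 2 5 -> bits=0111111100

Answer: 0111111100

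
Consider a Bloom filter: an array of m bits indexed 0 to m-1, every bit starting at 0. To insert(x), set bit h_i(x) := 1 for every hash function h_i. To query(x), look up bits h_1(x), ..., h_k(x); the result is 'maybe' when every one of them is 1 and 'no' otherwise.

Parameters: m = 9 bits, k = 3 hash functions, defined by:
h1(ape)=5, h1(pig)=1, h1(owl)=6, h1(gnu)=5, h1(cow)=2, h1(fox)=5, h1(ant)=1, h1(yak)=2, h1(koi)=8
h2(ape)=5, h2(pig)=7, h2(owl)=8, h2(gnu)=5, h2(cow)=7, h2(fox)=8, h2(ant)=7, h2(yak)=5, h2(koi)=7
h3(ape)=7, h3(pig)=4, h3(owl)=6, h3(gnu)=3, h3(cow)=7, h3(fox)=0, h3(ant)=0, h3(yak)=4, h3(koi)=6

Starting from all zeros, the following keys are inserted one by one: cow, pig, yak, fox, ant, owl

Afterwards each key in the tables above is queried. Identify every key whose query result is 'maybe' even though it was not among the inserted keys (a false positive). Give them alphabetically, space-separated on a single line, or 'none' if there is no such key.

Start: bits=000000000
After insert 'cow': sets bits 2 7 -> bits=001000010
After insert 'pig': sets bits 1 4 7 -> bits=011010010
After insert 'yak': sets bits 2 4 5 -> bits=011011010
After insert 'fox': sets bits 0 5 8 -> bits=111011011
After insert 'ant': sets bits 0 1 7 -> bits=111011011
After insert 'owl': sets bits 6 8 -> bits=111011111
Not inserted: ape gnu koi — query each against bits=111011111:
query ape: checks bit5=1, bit7=1 (all 1) -> maybe => FALSE POSITIVE
query gnu: checks bit3=0, bit5=1 (has a 0) -> no => not a false positive
query koi: checks bit6=1, bit7=1, bit8=1 (all 1) -> maybe => FALSE POSITIVE
False positives (alphabetical): ape koi

Answer: ape koi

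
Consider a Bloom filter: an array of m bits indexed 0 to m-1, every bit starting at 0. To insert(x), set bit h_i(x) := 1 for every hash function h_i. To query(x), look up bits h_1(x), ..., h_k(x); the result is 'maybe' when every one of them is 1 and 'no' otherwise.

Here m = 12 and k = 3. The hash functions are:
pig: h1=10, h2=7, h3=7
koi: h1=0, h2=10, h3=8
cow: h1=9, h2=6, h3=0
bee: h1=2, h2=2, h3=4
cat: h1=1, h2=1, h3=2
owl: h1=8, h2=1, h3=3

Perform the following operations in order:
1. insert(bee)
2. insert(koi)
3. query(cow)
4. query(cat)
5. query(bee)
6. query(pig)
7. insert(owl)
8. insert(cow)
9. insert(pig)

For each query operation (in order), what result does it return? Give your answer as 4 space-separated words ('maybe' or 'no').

Start: bits=000000000000
Op 1: insert bee -> sets bits 2 4 -> bits=001010000000
Op 2: insert koi -> sets bits 0 8 10 -> bits=101010001010
Op 3: query cow -> checks bit0=1, bit6=0, bit9=0 (has a 0) -> no
Op 4: query cat -> checks bit1=0, bit2=1 (has a 0) -> no
Op 5: query bee -> checks bit2=1, bit4=1 (all 1) -> maybe
Op 6: query pig -> checks bit7=0, bit10=1 (has a 0) -> no
Op 7: insert owl -> sets bits 1 3 8 -> bits=111110001010
Op 8: insert cow -> sets bits 0 6 9 -> bits=111110101110
Op 9: insert pig -> sets bits 7 10 -> bits=111110111110
Query results in order: no no maybe no

Answer: no no maybe no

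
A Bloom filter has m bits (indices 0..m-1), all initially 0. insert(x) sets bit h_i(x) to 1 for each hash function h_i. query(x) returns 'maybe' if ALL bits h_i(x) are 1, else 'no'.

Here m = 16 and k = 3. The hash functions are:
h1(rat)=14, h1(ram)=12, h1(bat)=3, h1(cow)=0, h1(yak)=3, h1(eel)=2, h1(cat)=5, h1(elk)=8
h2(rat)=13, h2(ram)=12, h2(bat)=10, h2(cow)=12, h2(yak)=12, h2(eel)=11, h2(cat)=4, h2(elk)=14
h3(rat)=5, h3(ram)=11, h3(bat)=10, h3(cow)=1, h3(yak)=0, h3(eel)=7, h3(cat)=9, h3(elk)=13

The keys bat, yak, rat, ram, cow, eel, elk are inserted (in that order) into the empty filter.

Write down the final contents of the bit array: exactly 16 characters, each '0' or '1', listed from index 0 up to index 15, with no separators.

Start: bits=0000000000000000
After insert 'bat': sets bits 3 10 -> bits=0001000000100000
After insert 'yak': sets bits 0 3 12 -> bits=1001000000101000
After insert 'rat': sets bits 5 13 14 -> bits=1001010000101110
After insert 'ram': sets bits 11 12 -> bits=1001010000111110
After insert 'cow': sets bits 0 1 12 -> bits=1101010000111110
After insert 'eel': sets bits 2 7 11 -> bits=1111010100111110
After insert 'elk': sets bits 8 13 14 -> bits=1111010110111110

Answer: 1111010110111110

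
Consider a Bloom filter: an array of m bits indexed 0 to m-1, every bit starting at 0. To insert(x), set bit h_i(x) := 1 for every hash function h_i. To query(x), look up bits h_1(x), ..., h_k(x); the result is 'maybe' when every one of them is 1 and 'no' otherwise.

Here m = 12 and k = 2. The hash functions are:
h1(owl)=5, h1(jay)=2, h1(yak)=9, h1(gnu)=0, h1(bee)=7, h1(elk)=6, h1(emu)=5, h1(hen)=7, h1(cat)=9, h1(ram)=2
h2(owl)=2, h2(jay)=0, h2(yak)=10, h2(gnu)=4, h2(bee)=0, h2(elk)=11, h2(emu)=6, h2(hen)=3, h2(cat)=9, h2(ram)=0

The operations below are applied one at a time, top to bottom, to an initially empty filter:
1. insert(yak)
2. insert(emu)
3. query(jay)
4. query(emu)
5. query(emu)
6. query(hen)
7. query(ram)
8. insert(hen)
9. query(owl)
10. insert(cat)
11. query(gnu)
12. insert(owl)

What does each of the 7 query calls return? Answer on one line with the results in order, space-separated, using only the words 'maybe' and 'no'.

Start: bits=000000000000
Op 1: insert yak -> sets bits 9 10 -> bits=000000000110
Op 2: insert emu -> sets bits 5 6 -> bits=000001100110
Op 3: query jay -> checks bit0=0, bit2=0 (has a 0) -> no
Op 4: query emu -> checks bit5=1, bit6=1 (all 1) -> maybe
Op 5: query emu -> checks bit5=1, bit6=1 (all 1) -> maybe
Op 6: query hen -> checks bit3=0, bit7=0 (has a 0) -> no
Op 7: query ram -> checks bit0=0, bit2=0 (has a 0) -> no
Op 8: insert hen -> sets bits 3 7 -> bits=000101110110
Op 9: query owl -> checks bit2=0, bit5=1 (has a 0) -> no
Op 10: insert cat -> sets bits 9 -> bits=000101110110
Op 11: query gnu -> checks bit0=0, bit4=0 (has a 0) -> no
Op 12: insert owl -> sets bits 2 5 -> bits=001101110110
Query results in order: no maybe maybe no no no no

Answer: no maybe maybe no no no no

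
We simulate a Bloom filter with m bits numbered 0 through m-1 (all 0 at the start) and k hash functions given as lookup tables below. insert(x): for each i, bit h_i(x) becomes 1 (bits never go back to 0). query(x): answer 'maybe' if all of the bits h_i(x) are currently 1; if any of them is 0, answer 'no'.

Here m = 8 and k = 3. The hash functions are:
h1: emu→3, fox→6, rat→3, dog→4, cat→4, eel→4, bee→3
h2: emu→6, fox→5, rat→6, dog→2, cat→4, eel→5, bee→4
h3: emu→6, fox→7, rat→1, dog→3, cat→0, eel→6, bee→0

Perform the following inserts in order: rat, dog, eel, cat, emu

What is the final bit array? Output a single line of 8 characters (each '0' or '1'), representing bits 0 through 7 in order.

Answer: 11111110

Derivation:
Start: bits=00000000
After insert 'rat': sets bits 1 3 6 -> bits=01010010
After insert 'dog': sets bits 2 3 4 -> bits=01111010
After insert 'eel': sets bits 4 5 6 -> bits=01111110
After insert 'cat': sets bits 0 4 -> bits=11111110
After insert 'emu': sets bits 3 6 -> bits=11111110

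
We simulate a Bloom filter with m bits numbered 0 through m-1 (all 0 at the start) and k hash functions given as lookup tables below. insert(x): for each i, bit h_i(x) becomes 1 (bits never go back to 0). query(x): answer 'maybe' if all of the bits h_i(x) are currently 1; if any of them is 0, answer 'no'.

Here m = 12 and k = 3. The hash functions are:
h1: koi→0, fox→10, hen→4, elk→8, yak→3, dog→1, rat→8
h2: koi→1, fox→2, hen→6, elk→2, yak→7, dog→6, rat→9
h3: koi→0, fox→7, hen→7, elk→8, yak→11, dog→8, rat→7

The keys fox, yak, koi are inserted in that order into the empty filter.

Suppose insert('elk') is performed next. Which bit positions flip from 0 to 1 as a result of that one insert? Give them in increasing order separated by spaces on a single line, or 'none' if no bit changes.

Start: bits=000000000000
After insert 'fox': sets bits 2 7 10 -> bits=001000010010
After insert 'yak': sets bits 3 7 11 -> bits=001100010011
After insert 'koi': sets bits 0 1 -> bits=111100010011
insert 'elk' would touch bits 2 8; currently bit2=1, bit8=0
Bits that are 0 among those (would change 0->1): 8

Answer: 8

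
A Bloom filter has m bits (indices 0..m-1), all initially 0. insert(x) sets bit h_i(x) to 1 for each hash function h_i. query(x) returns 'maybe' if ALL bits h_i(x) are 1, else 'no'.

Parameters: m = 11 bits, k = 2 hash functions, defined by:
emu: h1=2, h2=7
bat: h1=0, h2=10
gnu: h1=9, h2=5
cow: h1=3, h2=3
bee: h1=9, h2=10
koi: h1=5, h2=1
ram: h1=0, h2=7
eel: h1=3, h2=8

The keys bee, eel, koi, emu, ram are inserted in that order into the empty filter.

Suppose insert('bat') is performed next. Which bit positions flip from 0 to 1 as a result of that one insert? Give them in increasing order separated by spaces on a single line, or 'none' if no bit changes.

Answer: none

Derivation:
Start: bits=00000000000
After insert 'bee': sets bits 9 10 -> bits=00000000011
After insert 'eel': sets bits 3 8 -> bits=00010000111
After insert 'koi': sets bits 1 5 -> bits=01010100111
After insert 'emu': sets bits 2 7 -> bits=01110101111
After insert 'ram': sets bits 0 7 -> bits=11110101111
insert 'bat' would touch bits 0 10; currently bit0=1, bit10=1
Bits that are 0 among those (would change 0->1): none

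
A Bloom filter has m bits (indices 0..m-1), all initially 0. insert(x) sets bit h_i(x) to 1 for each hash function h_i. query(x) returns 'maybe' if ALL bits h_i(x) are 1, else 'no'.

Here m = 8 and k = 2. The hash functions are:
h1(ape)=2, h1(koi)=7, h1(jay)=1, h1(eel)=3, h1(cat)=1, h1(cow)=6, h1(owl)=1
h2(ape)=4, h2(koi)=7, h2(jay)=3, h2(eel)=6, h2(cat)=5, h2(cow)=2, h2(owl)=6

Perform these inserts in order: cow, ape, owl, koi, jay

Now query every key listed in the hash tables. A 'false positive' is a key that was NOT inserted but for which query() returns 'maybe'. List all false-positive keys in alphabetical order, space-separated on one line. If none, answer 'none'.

Answer: eel

Derivation:
Start: bits=00000000
After insert 'cow': sets bits 2 6 -> bits=00100010
After insert 'ape': sets bits 2 4 -> bits=00101010
After insert 'owl': sets bits 1 6 -> bits=01101010
After insert 'koi': sets bits 7 -> bits=01101011
After insert 'jay': sets bits 1 3 -> bits=01111011
Not inserted: cat eel — query each against bits=01111011:
query cat: checks bit1=1, bit5=0 (has a 0) -> no => not a false positive
query eel: checks bit3=1, bit6=1 (all 1) -> maybe => FALSE POSITIVE
False positives (alphabetical): eel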